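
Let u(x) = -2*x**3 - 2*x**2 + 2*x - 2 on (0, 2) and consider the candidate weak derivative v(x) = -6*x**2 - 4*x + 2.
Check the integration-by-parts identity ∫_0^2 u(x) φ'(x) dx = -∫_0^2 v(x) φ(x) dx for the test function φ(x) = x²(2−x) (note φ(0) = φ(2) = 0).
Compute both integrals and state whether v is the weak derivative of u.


LHS = 248/15, RHS = 248/15. Yes, v = u' weakly.

u(x) = -2*x**3 - 2*x**2 + 2*x - 2, classical derivative u'(x) = -6*x**2 - 4*x + 2.
φ(x) = x²(2−x), so φ'(x) = x*(4 - 3*x).
Note φ(0) = φ(2) = 0, so the boundary term u·φ vanishes.
LHS = ∫_0^2 u(x) φ'(x) dx = ∫_0^2 (6*x^5 - 2*x^4 - 14*x^3 + 14*x^2 - 8*x) dx. Term by term:
  ∫_0^2 6*x^5 dx = 64;  ∫_0^2 -2*x^4 dx = -64/5;  ∫_0^2 -14*x^3 dx = -56;
  ∫_0^2 14*x^2 dx = 112/3;  ∫_0^2 -8*x dx = -16.
Sum: 64 − 64/5 − 56 + 112/3 − 16 = 248/15.
So LHS = 248/15.
∫_0^2 v(x) φ(x) dx = ∫_0^2 (6*x^5 - 8*x^4 - 10*x^3 + 4*x^2) dx. Term by term:
  ∫_0^2 6*x^5 dx = 64;  ∫_0^2 -8*x^4 dx = -256/5;  ∫_0^2 -10*x^3 dx = -40;
  ∫_0^2 4*x^2 dx = 32/3.
Sum: 64 − 256/5 − 40 + 32/3 = -248/15.
So RHS = -∫_0^2 v(x) φ(x) dx = 248/15.
LHS = RHS, so the identity holds for this test φ.
Moreover u is smooth here and v(x) = u'(x) = -6*x**2 - 4*x + 2 pointwise, so the identity holds for every test function. Hence v is the weak derivative of u.


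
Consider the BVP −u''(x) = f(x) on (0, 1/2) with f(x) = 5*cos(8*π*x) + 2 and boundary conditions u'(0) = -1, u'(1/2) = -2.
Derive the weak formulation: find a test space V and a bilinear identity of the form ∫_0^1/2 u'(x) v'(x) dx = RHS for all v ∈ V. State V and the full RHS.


V = H^1(0, 1/2) (v unrestricted at boundary; u is determined up to an additive constant); weak form: ∫_0^1/2 u'v' dx = ∫_0^1/2 (5*cos(8*π*x) + 2) v dx − 2·v(1/2) + v(0) for all v ∈ V.

Multiply both sides by a test function v and integrate from 0 to 1/2:
  ∫_0^1/2 −u''(x) v(x) dx = ∫_0^1/2 f(x) v(x) dx.
Integrate the LHS by parts once:
  ∫_0^1/2 −u'' v dx = −[u'(x) v(x)]_0^1/2 + ∫_0^1/2 u'(x) v'(x) dx.
Thus ∫_0^1/2 u'(x) v'(x) dx = ∫_0^1/2 f(x) v(x) dx + [u'(x) v(x)]_0^1/2.
Choose V so that boundary terms are either known or forced to vanish.
u has inhomogeneous Neumann u'(0) = -1, u'(1/2) = -2. [u' v]_0^1/2 = (-2)·v(1/2) − (-1)·v(0) = − 2·v(1/2) + v(0). Take V = H^1(0, 1/2); boundary term becomes part of RHS.
Weak formulation: find u (satisfying any essential BC) such that ∫_0^1/2 u'(x) v'(x) dx = ∫_0^1/2 f v dx − 2·v(1/2) + v(0) for all v ∈ V (Neumann data are natural BCs: they enter the RHS as boundary terms).
Substituting f(x) = 5*cos(8*π*x) + 2, the right-hand side is ∫_0^1/2 (5*cos(8*π*x) + 2) v dx − 2·v(1/2) + v(0).
Compatibility check (pure Neumann): taking v ≡ 1 ∈ V gives 0 = ∫_0^1/2 f dx + (-2) − (-1), i.e. ∫_0^1/2 f dx must equal u'(0) − u'(1/2) = 1. Indeed ∫_0^1/2 (5*cos(8*π*x) + 2) dx = 1, so the data are compatible. The solution is then unique only up to an additive constant (fix it e.g. by requiring ∫_0^1/2 u dx = 0).


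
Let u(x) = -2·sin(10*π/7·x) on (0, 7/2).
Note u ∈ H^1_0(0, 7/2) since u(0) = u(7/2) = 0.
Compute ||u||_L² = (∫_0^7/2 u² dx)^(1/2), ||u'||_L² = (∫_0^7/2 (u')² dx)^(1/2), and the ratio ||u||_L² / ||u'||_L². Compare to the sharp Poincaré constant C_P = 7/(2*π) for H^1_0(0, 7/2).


||u||_L² / ||u'||_L² = 7/(10*π) < C_P = 7/(2*π).

u(x) = -2·sin(10*π/7·x), so u'(x) = -20*π*cos(10*π*x/7)/7.
Writing u(x) = A·sin(kπx/L) with A = -2 and k = 5, use ∫_0^L sin²(kπx/L) dx = L/2 and ∫_0^L cos²(kπx/L) dx = L/2.
u² = 4·sin²(10*π/7·x) and (u')² = 400*π^2/49·cos²(10*π/7·x), and each of sin², cos² integrates to L/2 = 7/4 over (0, 7/2).
∫_0^7/2 u² dx = 7, so ||u||_L² = sqrt(7).
∫_0^7/2 (u')² dx = 100*π^2/7, so ||u'||_L² = 10*sqrt(7)*π/7.
Ratio ||u||_L² / ||u'||_L² = 7/(10*π).
Sharp Poincaré constant on H^1_0(0, 7/2) is C_P = L/π = 7/(2*π), achieved by sin(2*π/7·x).
This is the k = 5 harmonic; the ratio L/(kπ) is strictly less than C_P = L/π, consistent with the sharp inequality ||u||_L² ≤ C_P ||u'||_L².


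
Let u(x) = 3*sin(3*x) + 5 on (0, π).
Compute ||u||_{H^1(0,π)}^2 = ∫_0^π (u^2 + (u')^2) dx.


||u||_{H^1(0,π)}^2 = 20 + 70*π

u'(x) = 9*cos(3*x).
Expand u² and (u')² and integrate term by term on (0, π), using: for integers n ≥ 1, ∫_0^π sin²(nx) dx = ∫_0^π cos²(nx) dx = π/2; for n ≠ n', ∫_0^π sin(nx)sin(n'x) dx = ∫_0^π cos(nx)cos(n'x) dx = 0; and by product-to-sum, ∫_0^π sin(nx)cos(n'x) dx = ½∫_0^π [sin((n+n')x) + sin((n−n')x)] dx, which is 0 when n+n' is even and 2n/(n²−n'²) when n+n' is odd (it need not vanish on (0, π)). For the constant mode: ∫_0^π 1 dx = π, ∫_0^π cos(nx) dx = 0, ∫_0^π sin(nx) dx = (1−(−1)^n)/n.
  u² squared terms: (5)²·∫1 dx = 25·π = 25*π;  (3)²·∫sin(3x)² dx = 9·π/2 = 9*π/2.
  u² cross terms: 2·(5)·(3)·∫1·sin(3x) dx = 30·(2/3) = 20.
  So ∫_0^π u² dx = 25*π + 9*π/2 + 20 = 20 + 59*π/2.
  (u')² squared terms: (9)²·∫cos(3x)² dx = 81·π/2 = 81*π/2.
  So ∫_0^π (u')² dx = 81*π/2.
||u||_{H^1}^2 = (20 + 59*π/2) + (81*π/2) = 20 + 70*π.


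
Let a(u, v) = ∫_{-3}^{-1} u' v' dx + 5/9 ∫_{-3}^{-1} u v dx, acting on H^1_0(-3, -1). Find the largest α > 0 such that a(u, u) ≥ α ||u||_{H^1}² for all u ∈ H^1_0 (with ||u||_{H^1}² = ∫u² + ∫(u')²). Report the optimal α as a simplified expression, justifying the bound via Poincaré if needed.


α = (20/9 + π^2)/(4 + π^2)

Coercivity of a(·,·) on H^1_0(-3, -1) means a(u, u) ≥ α ||u||_{H^1}² for every u ∈ H^1_0.
The interval has length L = 2, and Poincaré/coercivity depend only on L. Here a(u, u) = ∫(u')² + (5/9)·∫u².
Here 0 < c = 5/9 < 1. The condition a(u,u) ≥ α||u||_{H^1}² reads (1−α)∫(u')² ≥ (α−c)∫u². Any admissible α is ≤ 1 (rapidly oscillating u have ∫u²/∫(u')² → 0), and α = 1 would force 0 ≥ (1−c)∫u², impossible since c < 1; so 1−α > 0. By the sharp Poincaré inequality on H^1_0 of an interval of length L, ∫(u')² ≥ (π/L)²∫u² with equality for the first sine mode sin(π(x−x₀)/L) (x₀ the left endpoint), so the inequality holds for all u iff (1−α)(π/L)² ≥ α − c, i.e. α ≤ ((π/L)² + c)/((π/L)² + 1) = (1 + c(L/π)²)/(1 + (L/π)²). With (π/L)² = π^2/4 and c = 5/9, the largest admissible constant is α = ((π/L)² + c)/((π/L)² + 1).
Simplifying, α = (20/9 + π^2)/(4 + π^2).


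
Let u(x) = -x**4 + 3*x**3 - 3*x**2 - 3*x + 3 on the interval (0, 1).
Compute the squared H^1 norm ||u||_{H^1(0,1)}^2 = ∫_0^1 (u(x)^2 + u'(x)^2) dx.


||u||_{H^1}^2 = 23423/1260

The H^1 norm (squared) on an interval (0, L) is
  ||u||_{H^1}^2 = ∫_0^L u(x)^2 dx + ∫_0^L u'(x)^2 dx.
Compute u'(x) = -4*x**3 + 9*x**2 - 6*x - 3.
Then u(x)^2 = x**8 - 6*x**7 + 15*x**6 - 12*x**5 - 15*x**4 + 36*x**3 - 9*x**2 - 18*x + 9 and u'(x)^2 = 16*x**6 - 72*x**5 + 129*x**4 - 84*x**3 - 18*x**2 + 36*x + 9.
Integrate each monomial from 0 to 1 using ∫_0^1 c·x^n dx = c·1^(n+1)/(n+1):
  ∫_0^1 u(x)^2 dx = ∫_0^1 (x^8 - 6*x^7 + 15*x^6 - 12*x^5 - 15*x^4 + 36*x^3 - 9*x^2 - 18*x + 9) dx. Term by term:
    ∫_0^1 x^8 dx = 1/9;  ∫_0^1 -6*x^7 dx = -3/4;  ∫_0^1 15*x^6 dx = 15/7;
    ∫_0^1 -12*x^5 dx = -2;  ∫_0^1 -15*x^4 dx = -3;  ∫_0^1 36*x^3 dx = 9;
    ∫_0^1 -9*x^2 dx = -3;  ∫_0^1 -18*x dx = -9;  ∫_0^1 9 dx = 9.
  Sum: 1/9 − 3/4 + 15/7 − 2 − 3 + 9 − 3 − 9 + 9 = 631/252.
  ∫_0^1 u'(x)^2 dx = ∫_0^1 (16*x^6 - 72*x^5 + 129*x^4 - 84*x^3 - 18*x^2 + 36*x + 9) dx. Term by term:
    ∫_0^1 16*x^6 dx = 16/7;  ∫_0^1 -72*x^5 dx = -12;  ∫_0^1 129*x^4 dx = 129/5;
    ∫_0^1 -84*x^3 dx = -21;  ∫_0^1 -18*x^2 dx = -6;  ∫_0^1 36*x dx = 18;
    ∫_0^1 9 dx = 9.
  Sum: 16/7 − 12 + 129/5 − 21 − 6 + 18 + 9 = 563/35.
Adding: ||u||_{H^1}^2 = 631/252 + 563/35 = 23423/1260.


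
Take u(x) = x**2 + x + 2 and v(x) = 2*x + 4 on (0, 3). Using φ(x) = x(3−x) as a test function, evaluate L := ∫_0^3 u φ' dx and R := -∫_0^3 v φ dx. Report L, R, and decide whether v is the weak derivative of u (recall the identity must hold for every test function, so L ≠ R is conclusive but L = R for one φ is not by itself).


LHS = -18, RHS = -63/2. No, v is not the weak derivative of u.

u(x) = x**2 + x + 2, classical derivative u'(x) = 2*x + 1.
φ(x) = x(3−x), so φ'(x) = 3 - 2*x.
Note φ(0) = φ(3) = 0, so the boundary term u·φ vanishes.
LHS = ∫_0^3 u(x) φ'(x) dx = ∫_0^3 (-2*x^3 + x^2 - x + 6) dx. Term by term:
  ∫_0^3 -2*x^3 dx = -81/2;  ∫_0^3 x^2 dx = 9;  ∫_0^3 -x dx = -9/2;
  ∫_0^3 6 dx = 18.
Sum: -81/2 + 9 − 9/2 + 18 = -18.
So LHS = -18.
∫_0^3 v(x) φ(x) dx = ∫_0^3 (-2*x^3 + 2*x^2 + 12*x) dx. Term by term:
  ∫_0^3 -2*x^3 dx = -81/2;  ∫_0^3 2*x^2 dx = 18;  ∫_0^3 12*x dx = 54.
Sum: -81/2 + 18 + 54 = 63/2.
So RHS = -∫_0^3 v(x) φ(x) dx = -63/2.
LHS − RHS = 27/2 ≠ 0, so the identity fails.
(For a valid weak derivative the identity must hold for EVERY test function, in particular this one. The failure shows v is NOT the weak derivative of u.)
Correct weak derivative would be u'(x) = 2*x + 1.


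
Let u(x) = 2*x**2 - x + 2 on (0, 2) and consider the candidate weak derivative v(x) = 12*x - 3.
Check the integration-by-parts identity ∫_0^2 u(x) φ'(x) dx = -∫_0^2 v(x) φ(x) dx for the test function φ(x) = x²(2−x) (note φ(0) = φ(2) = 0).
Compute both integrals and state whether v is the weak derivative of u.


LHS = -76/15, RHS = -76/5. No, v is not the weak derivative of u.

u(x) = 2*x**2 - x + 2, classical derivative u'(x) = 4*x - 1.
φ(x) = x²(2−x), so φ'(x) = x*(4 - 3*x).
Note φ(0) = φ(2) = 0, so the boundary term u·φ vanishes.
LHS = ∫_0^2 u(x) φ'(x) dx = ∫_0^2 (-6*x^4 + 11*x^3 - 10*x^2 + 8*x) dx. Term by term:
  ∫_0^2 -6*x^4 dx = -192/5;  ∫_0^2 11*x^3 dx = 44;  ∫_0^2 -10*x^2 dx = -80/3;
  ∫_0^2 8*x dx = 16.
Sum: -192/5 + 44 − 80/3 + 16 = -76/15.
So LHS = -76/15.
∫_0^2 v(x) φ(x) dx = ∫_0^2 (-12*x^4 + 27*x^3 - 6*x^2) dx. Term by term:
  ∫_0^2 -12*x^4 dx = -384/5;  ∫_0^2 27*x^3 dx = 108;  ∫_0^2 -6*x^2 dx = -16.
Sum: -384/5 + 108 − 16 = 76/5.
So RHS = -∫_0^2 v(x) φ(x) dx = -76/5.
LHS − RHS = 152/15 ≠ 0, so the identity fails.
(For a valid weak derivative the identity must hold for EVERY test function, in particular this one. The failure shows v is NOT the weak derivative of u.)
Correct weak derivative would be u'(x) = 4*x - 1.


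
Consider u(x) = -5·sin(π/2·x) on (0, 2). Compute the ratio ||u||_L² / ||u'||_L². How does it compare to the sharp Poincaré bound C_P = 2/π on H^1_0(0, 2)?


||u||_L² / ||u'||_L² = 2/π = C_P.

u(x) = -5·sin(π/2·x), so u'(x) = -5*π*cos(π*x/2)/2.
Writing u(x) = A·sin(kπx/L) with A = -5 and k = 1, use ∫_0^L sin²(kπx/L) dx = L/2 and ∫_0^L cos²(kπx/L) dx = L/2.
u² = 25·sin²(π/2·x) and (u')² = 25*π^2/4·cos²(π/2·x), and each of sin², cos² integrates to L/2 = 1 over (0, 2).
∫_0^2 u² dx = 25, so ||u||_L² = 5.
∫_0^2 (u')² dx = 25*π^2/4, so ||u'||_L² = 5*π/2.
Ratio ||u||_L² / ||u'||_L² = 2/π.
Sharp Poincaré constant on H^1_0(0, 2) is C_P = L/π = 2/π, achieved by sin(π/2·x).
This is the k = 1 eigenfunction (up to amplitude), so the ratio equals the sharp Poincaré constant exactly.


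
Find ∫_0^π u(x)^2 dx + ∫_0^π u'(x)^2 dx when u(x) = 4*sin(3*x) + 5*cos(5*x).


||u||_{H^1(0,π)}^2 = 405*π

u'(x) = -25*sin(5*x) + 12*cos(3*x).
Expand u² and (u')² and integrate term by term on (0, π), using: for integers n ≥ 1, ∫_0^π sin²(nx) dx = ∫_0^π cos²(nx) dx = π/2; for n ≠ n', ∫_0^π sin(nx)sin(n'x) dx = ∫_0^π cos(nx)cos(n'x) dx = 0; and by product-to-sum, ∫_0^π sin(nx)cos(n'x) dx = ½∫_0^π [sin((n+n')x) + sin((n−n')x)] dx, which is 0 when n+n' is even and 2n/(n²−n'²) when n+n' is odd (it need not vanish on (0, π)).
  u² squared terms: (4)²·∫sin(3x)² dx = 16·π/2 = 8*π;  (5)²·∫cos(5x)² dx = 25·π/2 = 25*π/2.
  u² cross terms: 2·(4)·(5)·∫sin(3x)·cos(5x) dx = 40·(0) = 0.
  So ∫_0^π u² dx = 8*π + 25*π/2 + 0 = 41*π/2.
  (u')² squared terms: (-25)²·∫sin(5x)² dx = 625·π/2 = 625*π/2;  (12)²·∫cos(3x)² dx = 144·π/2 = 72*π.
  (u')² cross terms: 2·(-25)·(12)·∫sin(5x)·cos(3x) dx = -600·(0) = 0.
  So ∫_0^π (u')² dx = 625*π/2 + 72*π + 0 = 769*π/2.
||u||_{H^1}^2 = (41*π/2) + (769*π/2) = 405*π.


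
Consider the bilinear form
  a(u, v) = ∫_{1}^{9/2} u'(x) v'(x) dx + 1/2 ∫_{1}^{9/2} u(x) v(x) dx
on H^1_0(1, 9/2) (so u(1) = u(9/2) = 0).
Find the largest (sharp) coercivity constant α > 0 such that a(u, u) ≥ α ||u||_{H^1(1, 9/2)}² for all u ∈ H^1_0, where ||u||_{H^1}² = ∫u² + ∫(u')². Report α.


α = (49 + 8*π^2)/(2*(4*π^2 + 49))

Coercivity of a(·,·) on H^1_0(1, 9/2) means a(u, u) ≥ α ||u||_{H^1}² for every u ∈ H^1_0.
The interval has length L = 7/2, and Poincaré/coercivity depend only on L. Here a(u, u) = ∫(u')² + (1/2)·∫u².
Here 0 < c = 1/2 < 1. The condition a(u,u) ≥ α||u||_{H^1}² reads (1−α)∫(u')² ≥ (α−c)∫u². Any admissible α is ≤ 1 (rapidly oscillating u have ∫u²/∫(u')² → 0), and α = 1 would force 0 ≥ (1−c)∫u², impossible since c < 1; so 1−α > 0. By the sharp Poincaré inequality on H^1_0 of an interval of length L, ∫(u')² ≥ (π/L)²∫u² with equality for the first sine mode sin(π(x−x₀)/L) (x₀ the left endpoint), so the inequality holds for all u iff (1−α)(π/L)² ≥ α − c, i.e. α ≤ ((π/L)² + c)/((π/L)² + 1) = (1 + c(L/π)²)/(1 + (L/π)²). With (π/L)² = 4*π^2/49 and c = 1/2, the largest admissible constant is α = ((π/L)² + c)/((π/L)² + 1).
Simplifying, α = (49 + 8*π^2)/(2*(4*π^2 + 49)).


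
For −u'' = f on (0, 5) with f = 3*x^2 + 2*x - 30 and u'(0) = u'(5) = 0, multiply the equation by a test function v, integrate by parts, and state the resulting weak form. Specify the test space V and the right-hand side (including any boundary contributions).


V = H^1(0, 5) (no boundary constraint on v; u is determined up to an additive constant); weak form: ∫_0^5 u'v' dx = ∫_0^5 (3*x^2 + 2*x - 30) v dx for all v ∈ V.

Multiply both sides by a test function v and integrate from 0 to 5:
  ∫_0^5 −u''(x) v(x) dx = ∫_0^5 f(x) v(x) dx.
Integrate the LHS by parts once:
  ∫_0^5 −u'' v dx = −[u'(x) v(x)]_0^5 + ∫_0^5 u'(x) v'(x) dx.
Thus ∫_0^5 u'(x) v'(x) dx = ∫_0^5 f(x) v(x) dx + [u'(x) v(x)]_0^5.
Choose V so that boundary terms are either known or forced to vanish.
u has homogeneous Neumann: u'(0) = u'(5) = 0. So [u' v]_0^5 = 0·v(5) − 0·v(0) = 0 for any v; take V = H^1(0, 5).
Weak formulation: find u (satisfying any essential BC) such that ∫_0^5 u'(x) v'(x) dx = ∫_0^5 f v dx for all v ∈ V (homogeneous Neumann, so boundary terms vanish).
Substituting f(x) = 3*x^2 + 2*x - 30, the right-hand side is ∫_0^5 (3*x^2 + 2*x - 30) v dx.
Compatibility check (pure Neumann): taking v ≡ 1 ∈ V gives 0 = ∫_0^5 f dx + (0) − (0), i.e. ∫_0^5 f dx must equal u'(0) − u'(5) = 0. Indeed ∫_0^5 (3*x^2 + 2*x - 30) dx = 0, so the data are compatible. The solution is then unique only up to an additive constant (fix it e.g. by requiring ∫_0^5 u dx = 0).


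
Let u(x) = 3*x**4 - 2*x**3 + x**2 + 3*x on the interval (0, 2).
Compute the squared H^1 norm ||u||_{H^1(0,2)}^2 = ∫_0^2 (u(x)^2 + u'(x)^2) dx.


||u||_{H^1}^2 = 11106/5

The H^1 norm (squared) on an interval (0, L) is
  ||u||_{H^1}^2 = ∫_0^L u(x)^2 dx + ∫_0^L u'(x)^2 dx.
Compute u'(x) = 12*x**3 - 6*x**2 + 2*x + 3.
Then u(x)^2 = 9*x**8 - 12*x**7 + 10*x**6 + 14*x**5 - 11*x**4 + 6*x**3 + 9*x**2 and u'(x)^2 = 144*x**6 - 144*x**5 + 84*x**4 + 48*x**3 - 32*x**2 + 12*x + 9.
Integrate each monomial from 0 to 2 using ∫_0^2 c·x^n dx = c·2^(n+1)/(n+1):
  ∫_0^2 u(x)^2 dx = ∫_0^2 (9*x^8 - 12*x^7 + 10*x^6 + 14*x^5 - 11*x^4 + 6*x^3 + 9*x^2) dx. Term by term:
    ∫_0^2 9*x^8 dx = 512;  ∫_0^2 -12*x^7 dx = -384;  ∫_0^2 10*x^6 dx = 1280/7;
    ∫_0^2 14*x^5 dx = 448/3;  ∫_0^2 -11*x^4 dx = -352/5;  ∫_0^2 6*x^3 dx = 24;
    ∫_0^2 9*x^2 dx = 24.
  Sum: 512 − 384 + 1280/7 + 448/3 − 352/5 + 24 + 24 = 45968/105.
  ∫_0^2 u'(x)^2 dx = ∫_0^2 (144*x^6 - 144*x^5 + 84*x^4 + 48*x^3 - 32*x^2 + 12*x + 9) dx. Term by term:
    ∫_0^2 144*x^6 dx = 18432/7;  ∫_0^2 -144*x^5 dx = -1536;  ∫_0^2 84*x^4 dx = 2688/5;
    ∫_0^2 48*x^3 dx = 192;  ∫_0^2 -32*x^2 dx = -256/3;  ∫_0^2 12*x dx = 24;
    ∫_0^2 9 dx = 18.
  Sum: 18432/7 − 1536 + 2688/5 + 192 − 256/3 + 24 + 18 = 187258/105.
Adding: ||u||_{H^1}^2 = 45968/105 + 187258/105 = 11106/5.


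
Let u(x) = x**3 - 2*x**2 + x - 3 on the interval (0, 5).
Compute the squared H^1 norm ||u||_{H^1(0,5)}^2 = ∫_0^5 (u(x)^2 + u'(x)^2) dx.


||u||_{H^1}^2 = 257875/42

The H^1 norm (squared) on an interval (0, L) is
  ||u||_{H^1}^2 = ∫_0^L u(x)^2 dx + ∫_0^L u'(x)^2 dx.
Compute u'(x) = 3*x**2 - 4*x + 1.
Then u(x)^2 = x**6 - 4*x**5 + 6*x**4 - 10*x**3 + 13*x**2 - 6*x + 9 and u'(x)^2 = 9*x**4 - 24*x**3 + 22*x**2 - 8*x + 1.
Integrate each monomial from 0 to 5 using ∫_0^5 c·x^n dx = c·5^(n+1)/(n+1):
  ∫_0^5 u(x)^2 dx = ∫_0^5 (x^6 - 4*x^5 + 6*x^4 - 10*x^3 + 13*x^2 - 6*x + 9) dx. Term by term:
    ∫_0^5 x^6 dx = 78125/7;  ∫_0^5 -4*x^5 dx = -31250/3;  ∫_0^5 6*x^4 dx = 3750;
    ∫_0^5 -10*x^3 dx = -3125/2;  ∫_0^5 13*x^2 dx = 1625/3;  ∫_0^5 -6*x dx = -75;
    ∫_0^5 9 dx = 45.
  Sum: 78125/7 − 31250/3 + 3750 − 3125/2 + 1625/3 − 75 + 45 = 48205/14.
  ∫_0^5 u'(x)^2 dx = ∫_0^5 (9*x^4 - 24*x^3 + 22*x^2 - 8*x + 1) dx. Term by term:
    ∫_0^5 9*x^4 dx = 5625;  ∫_0^5 -24*x^3 dx = -3750;  ∫_0^5 22*x^2 dx = 2750/3;
    ∫_0^5 -8*x dx = -100;  ∫_0^5 1 dx = 5.
  Sum: 5625 − 3750 + 2750/3 − 100 + 5 = 8090/3.
Adding: ||u||_{H^1}^2 = 48205/14 + 8090/3 = 257875/42.


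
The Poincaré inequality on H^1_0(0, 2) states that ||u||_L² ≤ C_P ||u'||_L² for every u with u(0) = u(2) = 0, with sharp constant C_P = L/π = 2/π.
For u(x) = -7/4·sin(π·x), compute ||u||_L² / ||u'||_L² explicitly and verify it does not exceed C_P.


||u||_L² / ||u'||_L² = 1/π < C_P = 2/π.

u(x) = -7/4·sin(π·x), so u'(x) = -7*π*cos(π*x)/4.
Writing u(x) = A·sin(kπx/L) with A = -7/4 and k = 2, use ∫_0^L sin²(kπx/L) dx = L/2 and ∫_0^L cos²(kπx/L) dx = L/2.
u² = 49/16·sin²(π·x) and (u')² = 49*π^2/16·cos²(π·x), and each of sin², cos² integrates to L/2 = 1 over (0, 2).
∫_0^2 u² dx = 49/16, so ||u||_L² = 7/4.
∫_0^2 (u')² dx = 49*π^2/16, so ||u'||_L² = 7*π/4.
Ratio ||u||_L² / ||u'||_L² = 1/π.
Sharp Poincaré constant on H^1_0(0, 2) is C_P = L/π = 2/π, achieved by sin(π/2·x).
This is the k = 2 harmonic; the ratio L/(kπ) is strictly less than C_P = L/π, consistent with the sharp inequality ||u||_L² ≤ C_P ||u'||_L².


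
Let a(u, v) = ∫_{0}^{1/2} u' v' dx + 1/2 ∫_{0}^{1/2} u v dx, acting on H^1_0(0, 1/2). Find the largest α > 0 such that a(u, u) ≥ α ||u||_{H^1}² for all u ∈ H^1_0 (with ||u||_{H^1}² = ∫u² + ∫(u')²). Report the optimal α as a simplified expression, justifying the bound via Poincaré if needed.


α = (1 + 8*π^2)/(2*(1 + 4*π^2))

Coercivity of a(·,·) on H^1_0(0, 1/2) means a(u, u) ≥ α ||u||_{H^1}² for every u ∈ H^1_0.
The interval has length L = 1/2, and Poincaré/coercivity depend only on L. Here a(u, u) = ∫(u')² + (1/2)·∫u².
Here 0 < c = 1/2 < 1. The condition a(u,u) ≥ α||u||_{H^1}² reads (1−α)∫(u')² ≥ (α−c)∫u². Any admissible α is ≤ 1 (rapidly oscillating u have ∫u²/∫(u')² → 0), and α = 1 would force 0 ≥ (1−c)∫u², impossible since c < 1; so 1−α > 0. By the sharp Poincaré inequality on H^1_0 of an interval of length L, ∫(u')² ≥ (π/L)²∫u² with equality for the first sine mode sin(π(x−x₀)/L) (x₀ the left endpoint), so the inequality holds for all u iff (1−α)(π/L)² ≥ α − c, i.e. α ≤ ((π/L)² + c)/((π/L)² + 1) = (1 + c(L/π)²)/(1 + (L/π)²). With (π/L)² = 4*π^2 and c = 1/2, the largest admissible constant is α = ((π/L)² + c)/((π/L)² + 1).
Simplifying, α = (1 + 8*π^2)/(2*(1 + 4*π^2)).


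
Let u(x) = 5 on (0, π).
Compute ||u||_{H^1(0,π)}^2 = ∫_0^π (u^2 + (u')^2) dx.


||u||_{H^1(0,π)}^2 = 25*π

u'(x) = 0.
Expand u² and (u')² and integrate term by term on (0, π), using: for integers n ≥ 1, ∫_0^π sin²(nx) dx = ∫_0^π cos²(nx) dx = π/2; for n ≠ n', ∫_0^π sin(nx)sin(n'x) dx = ∫_0^π cos(nx)cos(n'x) dx = 0; and by product-to-sum, ∫_0^π sin(nx)cos(n'x) dx = ½∫_0^π [sin((n+n')x) + sin((n−n')x)] dx, which is 0 when n+n' is even and 2n/(n²−n'²) when n+n' is odd (it need not vanish on (0, π)). For the constant mode: ∫_0^π 1 dx = π, ∫_0^π cos(nx) dx = 0, ∫_0^π sin(nx) dx = (1−(−1)^n)/n.
  u² squared terms: (5)²·∫1 dx = 25·π = 25*π.
  So ∫_0^π u² dx = 25*π.
  u' ≡ 0, so ∫_0^π (u')² dx = 0.
||u||_{H^1}^2 = (25*π) + (0) = 25*π.


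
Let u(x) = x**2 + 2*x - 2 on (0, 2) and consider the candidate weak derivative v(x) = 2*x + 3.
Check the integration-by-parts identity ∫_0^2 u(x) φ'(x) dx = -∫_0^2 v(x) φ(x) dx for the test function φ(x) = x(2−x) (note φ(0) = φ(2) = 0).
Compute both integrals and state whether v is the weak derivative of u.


LHS = -16/3, RHS = -20/3. No, v is not the weak derivative of u.

u(x) = x**2 + 2*x - 2, classical derivative u'(x) = 2*x + 2.
φ(x) = x(2−x), so φ'(x) = 2 - 2*x.
Note φ(0) = φ(2) = 0, so the boundary term u·φ vanishes.
LHS = ∫_0^2 u(x) φ'(x) dx = ∫_0^2 (-2*x^3 - 2*x^2 + 8*x - 4) dx. Term by term:
  ∫_0^2 -2*x^3 dx = -8;  ∫_0^2 -2*x^2 dx = -16/3;  ∫_0^2 8*x dx = 16;
  ∫_0^2 -4 dx = -8.
Sum: -8 − 16/3 + 16 − 8 = -16/3.
So LHS = -16/3.
∫_0^2 v(x) φ(x) dx = ∫_0^2 (-2*x^3 + x^2 + 6*x) dx. Term by term:
  ∫_0^2 -2*x^3 dx = -8;  ∫_0^2 x^2 dx = 8/3;  ∫_0^2 6*x dx = 12.
Sum: -8 + 8/3 + 12 = 20/3.
So RHS = -∫_0^2 v(x) φ(x) dx = -20/3.
LHS − RHS = 4/3 ≠ 0, so the identity fails.
(For a valid weak derivative the identity must hold for EVERY test function, in particular this one. The failure shows v is NOT the weak derivative of u.)
Correct weak derivative would be u'(x) = 2*x + 2.


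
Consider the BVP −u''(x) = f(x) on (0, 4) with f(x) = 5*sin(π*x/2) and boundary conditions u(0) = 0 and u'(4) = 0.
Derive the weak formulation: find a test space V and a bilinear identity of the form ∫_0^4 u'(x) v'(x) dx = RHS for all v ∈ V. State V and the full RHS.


V = {v ∈ H^1(0, 4) : v(0) = 0} (test functions vanish at x = 0 where u is specified); weak form: ∫_0^4 u'v' dx = ∫_0^4 (5*sin(π*x/2)) v dx for all v ∈ V.

Multiply both sides by a test function v and integrate from 0 to 4:
  ∫_0^4 −u''(x) v(x) dx = ∫_0^4 f(x) v(x) dx.
Integrate the LHS by parts once:
  ∫_0^4 −u'' v dx = −[u'(x) v(x)]_0^4 + ∫_0^4 u'(x) v'(x) dx.
Thus ∫_0^4 u'(x) v'(x) dx = ∫_0^4 f(x) v(x) dx + [u'(x) v(x)]_0^4.
Choose V so that boundary terms are either known or forced to vanish.
Mixed BC: u(0) = 0 (Dirichlet) and u'(4) = 0 (Neumann). Define V = {v ∈ H^1(0, 4) : v(0) = 0}. Then [u' v]_0^4 = u'(4)·v(4) − u'(0)·0 = 0.
Weak formulation: find u (satisfying any essential BC) such that ∫_0^4 u'(x) v'(x) dx = ∫_0^4 f v dx for all v ∈ V (Dirichlet at 0 absorbed into V; the Neumann datum at x = 4 is zero, so no boundary term remains).
Substituting f(x) = 5*sin(π*x/2), the right-hand side is ∫_0^4 (5*sin(π*x/2)) v dx.


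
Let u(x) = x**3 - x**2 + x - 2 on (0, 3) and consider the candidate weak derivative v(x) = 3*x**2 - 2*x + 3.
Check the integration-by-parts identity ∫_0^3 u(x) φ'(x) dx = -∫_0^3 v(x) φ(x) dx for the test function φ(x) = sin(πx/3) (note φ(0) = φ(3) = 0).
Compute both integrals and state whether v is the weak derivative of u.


LHS = -69/π + 324/π^3, RHS = -81/π + 324/π^3. No, v is not the weak derivative of u.

u(x) = x**3 - x**2 + x - 2, classical derivative u'(x) = 3*x**2 - 2*x + 1.
φ(x) = sin(πx/3), so φ'(x) = π*cos(π*x/3)/3.
Note φ(0) = φ(3) = 0, so the boundary term u·φ vanishes.
LHS = ∫_0^3 u(x) φ'(x) dx = ∫_0^3 (π*x^3*cos(π*x/3)/3 - π*x^2*cos(π*x/3)/3 + π*x*cos(π*x/3)/3 - 2*π*cos(π*x/3)/3) dx. Term by term:
  ∫_0^3 -2*π*cos(π*x/3)/3 dx = 0;  ∫_0^3 -π*x^2*cos(π*x/3)/3 dx = 18/π;  ∫_0^3 π*x*cos(π*x/3)/3 dx = -6/π;
  ∫_0^3 π*x^3*cos(π*x/3)/3 dx = -81/π + 324/π^3.
Sum: 0 + 18/π − 6/π + -81/π + 324/π^3 = -69/π + 324/π^3.
So LHS = -69/π + 324/π^3.
∫_0^3 v(x) φ(x) dx = ∫_0^3 (3*x^2*sin(π*x/3) - 2*x*sin(π*x/3) + 3*sin(π*x/3)) dx. Term by term:
  ∫_0^3 3*sin(π*x/3) dx = 18/π;  ∫_0^3 -2*x*sin(π*x/3) dx = -18/π;  ∫_0^3 3*x^2*sin(π*x/3) dx = -324/π^3 + 81/π.
Sum: 18/π − 18/π + -324/π^3 + 81/π = -324/π^3 + 81/π.
So RHS = -∫_0^3 v(x) φ(x) dx = -81/π + 324/π^3.
LHS − RHS = 12/π ≠ 0, so the identity fails.
(For a valid weak derivative the identity must hold for EVERY test function, in particular this one. The failure shows v is NOT the weak derivative of u.)
Correct weak derivative would be u'(x) = 3*x**2 - 2*x + 1.


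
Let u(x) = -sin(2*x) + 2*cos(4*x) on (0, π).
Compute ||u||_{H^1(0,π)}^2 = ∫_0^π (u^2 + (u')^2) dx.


||u||_{H^1(0,π)}^2 = 73*π/2

u'(x) = -8*sin(4*x) - 2*cos(2*x).
Expand u² and (u')² and integrate term by term on (0, π), using: for integers n ≥ 1, ∫_0^π sin²(nx) dx = ∫_0^π cos²(nx) dx = π/2; for n ≠ n', ∫_0^π sin(nx)sin(n'x) dx = ∫_0^π cos(nx)cos(n'x) dx = 0; and by product-to-sum, ∫_0^π sin(nx)cos(n'x) dx = ½∫_0^π [sin((n+n')x) + sin((n−n')x)] dx, which is 0 when n+n' is even and 2n/(n²−n'²) when n+n' is odd (it need not vanish on (0, π)).
  u² squared terms: (-1)²·∫sin(2x)² dx = 1·π/2 = π/2;  (2)²·∫cos(4x)² dx = 4·π/2 = 2*π.
  u² cross terms: 2·(-1)·(2)·∫sin(2x)·cos(4x) dx = -4·(0) = 0.
  So ∫_0^π u² dx = π/2 + 2*π + 0 = 5*π/2.
  (u')² squared terms: (-8)²·∫sin(4x)² dx = 64·π/2 = 32*π;  (-2)²·∫cos(2x)² dx = 4·π/2 = 2*π.
  (u')² cross terms: 2·(-8)·(-2)·∫sin(4x)·cos(2x) dx = 32·(0) = 0.
  So ∫_0^π (u')² dx = 32*π + 2*π + 0 = 34*π.
||u||_{H^1}^2 = (5*π/2) + (34*π) = 73*π/2.


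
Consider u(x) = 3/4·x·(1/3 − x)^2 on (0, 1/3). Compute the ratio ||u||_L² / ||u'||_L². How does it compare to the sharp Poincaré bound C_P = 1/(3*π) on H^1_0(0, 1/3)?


||u||_L² / ||u'||_L² = sqrt(14)/42 < C_P = 1/(3*π).

u(x) = 3/4·x·(1/3 − x)^2, so u'(x) = (3*x - 1)*(9*x - 1)/12.
u(x) = 3/4·x·(1/3 − x)^2 vanishes at x = 0 and x = 1/3, so u ∈ H^1_0(0, 1/3). Differentiate via the product rule and integrate the resulting polynomials term by term.
  ∫_0^1/3 u² dx = ∫_0^1/3 (9*x^6/16 - 3*x^5/4 + 3*x^4/8 - x^3/12 + x^2/144) dx. Term by term:
    ∫_0^1/3 9*x^6/16 dx = 1/27216;  ∫_0^1/3 -3*x^5/4 dx = -1/5832;  ∫_0^1/3 3*x^4/8 dx = 1/3240;
    ∫_0^1/3 -x^3/12 dx = -1/3888;  ∫_0^1/3 x^2/144 dx = 1/11664.
  Sum: 1/27216 − 1/5832 + 1/3240 − 1/3888 + 1/11664 = 1/408240.
  ∫_0^1/3 (u')² dx = ∫_0^1/3 (81*x^4/16 - 9*x^3/2 + 11*x^2/8 - x/6 + 1/144) dx. Term by term:
    ∫_0^1/3 81*x^4/16 dx = 1/240;  ∫_0^1/3 -9*x^3/2 dx = -1/72;  ∫_0^1/3 11*x^2/8 dx = 11/648;
    ∫_0^1/3 -x/6 dx = -1/108;  ∫_0^1/3 1/144 dx = 1/432.
  Sum: 1/240 − 1/72 + 11/648 − 1/108 + 1/432 = 1/3240.
∫_0^1/3 u² dx = 1/408240, so ||u||_L² = sqrt(35)/3780.
∫_0^1/3 (u')² dx = 1/3240, so ||u'||_L² = sqrt(10)/180.
Ratio ||u||_L² / ||u'||_L² = sqrt(14)/42.
Sharp Poincaré constant on H^1_0(0, 1/3) is C_P = L/π = 1/(3*π), achieved by sin(3*π·x).
A polynomial bump cannot attain the sharp Poincaré constant (only the first sine eigenfunction does), so the ratio is strictly less than C_P, consistent with ||u||_L² ≤ C_P ||u'||_L².


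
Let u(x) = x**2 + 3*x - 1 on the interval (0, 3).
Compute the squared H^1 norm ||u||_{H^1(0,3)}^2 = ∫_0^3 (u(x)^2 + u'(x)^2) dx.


||u||_{H^1}^2 = 3261/10

The H^1 norm (squared) on an interval (0, L) is
  ||u||_{H^1}^2 = ∫_0^L u(x)^2 dx + ∫_0^L u'(x)^2 dx.
Compute u'(x) = 2*x + 3.
Then u(x)^2 = x**4 + 6*x**3 + 7*x**2 - 6*x + 1 and u'(x)^2 = 4*x**2 + 12*x + 9.
Integrate each monomial from 0 to 3 using ∫_0^3 c·x^n dx = c·3^(n+1)/(n+1):
  ∫_0^3 u(x)^2 dx = ∫_0^3 (x^4 + 6*x^3 + 7*x^2 - 6*x + 1) dx. Term by term:
    ∫_0^3 x^4 dx = 243/5;  ∫_0^3 6*x^3 dx = 243/2;  ∫_0^3 7*x^2 dx = 63;
    ∫_0^3 -6*x dx = -27;  ∫_0^3 1 dx = 3.
  Sum: 243/5 + 243/2 + 63 − 27 + 3 = 2091/10.
  ∫_0^3 u'(x)^2 dx = ∫_0^3 (4*x^2 + 12*x + 9) dx. Term by term:
    ∫_0^3 4*x^2 dx = 36;  ∫_0^3 12*x dx = 54;  ∫_0^3 9 dx = 27.
  Sum: 36 + 54 + 27 = 117.
Adding: ||u||_{H^1}^2 = 2091/10 + 117 = 3261/10.


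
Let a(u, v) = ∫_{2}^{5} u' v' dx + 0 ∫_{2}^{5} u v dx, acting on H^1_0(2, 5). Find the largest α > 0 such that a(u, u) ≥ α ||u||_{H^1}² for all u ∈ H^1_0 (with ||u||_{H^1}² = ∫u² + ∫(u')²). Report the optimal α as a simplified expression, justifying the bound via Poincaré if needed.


α = π^2/(9 + π^2)

Coercivity of a(·,·) on H^1_0(2, 5) means a(u, u) ≥ α ||u||_{H^1}² for every u ∈ H^1_0.
The interval has length L = 3, and Poincaré/coercivity depend only on L. Here a(u, u) = ∫(u')² + (0)·∫u².
Here c = 0, so a(u,u) = ∫(u')² alone. The condition a(u,u) ≥ α||u||_{H^1}² reads (1−α)∫(u')² ≥ (α−c)∫u². Any admissible α is ≤ 1 (rapidly oscillating u have ∫u²/∫(u')² → 0), and α = 1 would force 0 ≥ (1−c)∫u², impossible since c < 1; so 1−α > 0. By the sharp Poincaré inequality on H^1_0 of an interval of length L, ∫(u')² ≥ (π/L)²∫u² with equality for the first sine mode sin(π(x−x₀)/L) (x₀ the left endpoint), so the inequality holds for all u iff (1−α)(π/L)² ≥ α − c, i.e. α ≤ ((π/L)² + c)/((π/L)² + 1) = (1 + c(L/π)²)/(1 + (L/π)²). (Direct route, valid since c ≤ 0: Poincaré gives c∫u² ≥ c(L/π)²∫(u')², so a(u,u) ≥ (1 + c(L/π)²)∫(u')², while ||u||_{H^1}² ≤ (1 + (L/π)²)∫(u')²; dividing yields the same α.) With (π/L)² = π^2/9 and c = 0, the largest admissible constant is α = ((π/L)² + c)/((π/L)² + 1).
Simplifying, α = π^2/(9 + π^2).


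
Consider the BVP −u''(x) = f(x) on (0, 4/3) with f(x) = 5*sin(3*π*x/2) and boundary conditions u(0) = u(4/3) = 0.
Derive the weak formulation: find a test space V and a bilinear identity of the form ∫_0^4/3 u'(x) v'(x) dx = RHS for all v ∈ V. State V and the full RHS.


V = H^1_0(0, 4/3) (so v(0) = v(4/3) = 0); weak form: ∫_0^4/3 u'v' dx = ∫_0^4/3 (5*sin(3*π*x/2)) v dx for all v ∈ V.

Multiply both sides by a test function v and integrate from 0 to 4/3:
  ∫_0^4/3 −u''(x) v(x) dx = ∫_0^4/3 f(x) v(x) dx.
Integrate the LHS by parts once:
  ∫_0^4/3 −u'' v dx = −[u'(x) v(x)]_0^4/3 + ∫_0^4/3 u'(x) v'(x) dx.
Thus ∫_0^4/3 u'(x) v'(x) dx = ∫_0^4/3 f(x) v(x) dx + [u'(x) v(x)]_0^4/3.
Choose V so that boundary terms are either known or forced to vanish.
u is Dirichlet: u(0) = u(4/3) = 0. Let V = H^1_0(0, 4/3); then v(0) = v(4/3) = 0, and [u' v]_0^4/3 = 0.
Weak formulation: find u (satisfying any essential BC) such that ∫_0^4/3 u'(x) v'(x) dx = ∫_0^4/3 f v dx for all v ∈ V.
Substituting f(x) = 5*sin(3*π*x/2), the right-hand side is ∫_0^4/3 (5*sin(3*π*x/2)) v dx.


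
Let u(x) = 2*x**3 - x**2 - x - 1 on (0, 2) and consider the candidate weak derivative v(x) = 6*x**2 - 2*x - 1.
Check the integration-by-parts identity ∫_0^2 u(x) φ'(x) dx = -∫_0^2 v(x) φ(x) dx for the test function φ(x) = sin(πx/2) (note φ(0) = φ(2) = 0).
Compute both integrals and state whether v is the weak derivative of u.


LHS = -36/π + 192/π^3, RHS = -36/π + 192/π^3. Yes, v = u' weakly.

u(x) = 2*x**3 - x**2 - x - 1, classical derivative u'(x) = 6*x**2 - 2*x - 1.
φ(x) = sin(πx/2), so φ'(x) = π*cos(π*x/2)/2.
Note φ(0) = φ(2) = 0, so the boundary term u·φ vanishes.
LHS = ∫_0^2 u(x) φ'(x) dx = ∫_0^2 (π*x^3*cos(π*x/2) - π*x^2*cos(π*x/2)/2 - π*x*cos(π*x/2)/2 - π*cos(π*x/2)/2) dx. Term by term:
  ∫_0^2 -π*cos(π*x/2)/2 dx = 0;  ∫_0^2 π*x^3*cos(π*x/2) dx = -48/π + 192/π^3;  ∫_0^2 -π*x*cos(π*x/2)/2 dx = 4/π;
  ∫_0^2 -π*x^2*cos(π*x/2)/2 dx = 8/π.
Sum: 0 + -48/π + 192/π^3 + 4/π + 8/π = -36/π + 192/π^3.
So LHS = -36/π + 192/π^3.
∫_0^2 v(x) φ(x) dx = ∫_0^2 (6*x^2*sin(π*x/2) - 2*x*sin(π*x/2) - sin(π*x/2)) dx. Term by term:
  ∫_0^2 -sin(π*x/2) dx = -4/π;  ∫_0^2 -2*x*sin(π*x/2) dx = -8/π;  ∫_0^2 6*x^2*sin(π*x/2) dx = -192/π^3 + 48/π.
Sum: -4/π − 8/π + -192/π^3 + 48/π = -192/π^3 + 36/π.
So RHS = -∫_0^2 v(x) φ(x) dx = -36/π + 192/π^3.
LHS = RHS, so the identity holds for this test φ.
Moreover u is smooth here and v(x) = u'(x) = 6*x**2 - 2*x - 1 pointwise, so the identity holds for every test function. Hence v is the weak derivative of u.


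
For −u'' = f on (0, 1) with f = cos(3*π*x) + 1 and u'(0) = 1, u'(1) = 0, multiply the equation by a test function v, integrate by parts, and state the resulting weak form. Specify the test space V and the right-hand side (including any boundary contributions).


V = H^1(0, 1) (v unrestricted at boundary; u is determined up to an additive constant); weak form: ∫_0^1 u'v' dx = ∫_0^1 (cos(3*π*x) + 1) v dx − v(0) for all v ∈ V.

Multiply both sides by a test function v and integrate from 0 to 1:
  ∫_0^1 −u''(x) v(x) dx = ∫_0^1 f(x) v(x) dx.
Integrate the LHS by parts once:
  ∫_0^1 −u'' v dx = −[u'(x) v(x)]_0^1 + ∫_0^1 u'(x) v'(x) dx.
Thus ∫_0^1 u'(x) v'(x) dx = ∫_0^1 f(x) v(x) dx + [u'(x) v(x)]_0^1.
Choose V so that boundary terms are either known or forced to vanish.
u has inhomogeneous Neumann u'(0) = 1, u'(1) = 0. [u' v]_0^1 = (0)·v(1) − (1)·v(0) = − v(0). Take V = H^1(0, 1); boundary term becomes part of RHS.
Weak formulation: find u (satisfying any essential BC) such that ∫_0^1 u'(x) v'(x) dx = ∫_0^1 f v dx − v(0) for all v ∈ V (Neumann data are natural BCs: they enter the RHS as boundary terms).
Substituting f(x) = cos(3*π*x) + 1, the right-hand side is ∫_0^1 (cos(3*π*x) + 1) v dx − v(0).
Compatibility check (pure Neumann): taking v ≡ 1 ∈ V gives 0 = ∫_0^1 f dx + (0) − (1), i.e. ∫_0^1 f dx must equal u'(0) − u'(1) = 1. Indeed ∫_0^1 (cos(3*π*x) + 1) dx = 1, so the data are compatible. The solution is then unique only up to an additive constant (fix it e.g. by requiring ∫_0^1 u dx = 0).


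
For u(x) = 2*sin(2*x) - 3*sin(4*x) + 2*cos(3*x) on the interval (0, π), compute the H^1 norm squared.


||u||_{H^1(0,π)}^2 = -1408/7 + 213*π/2

u'(x) = -6*sin(3*x) + 4*cos(2*x) - 12*cos(4*x).
Expand u² and (u')² and integrate term by term on (0, π), using: for integers n ≥ 1, ∫_0^π sin²(nx) dx = ∫_0^π cos²(nx) dx = π/2; for n ≠ n', ∫_0^π sin(nx)sin(n'x) dx = ∫_0^π cos(nx)cos(n'x) dx = 0; and by product-to-sum, ∫_0^π sin(nx)cos(n'x) dx = ½∫_0^π [sin((n+n')x) + sin((n−n')x)] dx, which is 0 when n+n' is even and 2n/(n²−n'²) when n+n' is odd (it need not vanish on (0, π)).
  u² squared terms: (-3)²·∫sin(4x)² dx = 9·π/2 = 9*π/2;  (2)²·∫cos(3x)² dx = 4·π/2 = 2*π;  (2)²·∫sin(2x)² dx = 4·π/2 = 2*π.
  u² cross terms: 2·(-3)·(2)·∫sin(4x)·cos(3x) dx = -12·(8/7) = -96/7;  2·(-3)·(2)·∫sin(4x)·sin(2x) dx = -12·(0) = 0;  2·(2)·(2)·∫cos(3x)·sin(2x) dx = 8·(-4/5) = -32/5.
  So ∫_0^π u² dx = 9*π/2 + 2*π + 2*π − 96/7 + 0 − 32/5 = -704/35 + 17*π/2.
  (u')² squared terms: (-12)²·∫cos(4x)² dx = 144·π/2 = 72*π;  (-6)²·∫sin(3x)² dx = 36·π/2 = 18*π;  (4)²·∫cos(2x)² dx = 16·π/2 = 8*π.
  (u')² cross terms: 2·(-12)·(-6)·∫cos(4x)·sin(3x) dx = 144·(-6/7) = -864/7;  2·(-12)·(4)·∫cos(4x)·cos(2x) dx = -96·(0) = 0;  2·(-6)·(4)·∫sin(3x)·cos(2x) dx = -48·(6/5) = -288/5.
  So ∫_0^π (u')² dx = 72*π + 18*π + 8*π − 864/7 + 0 − 288/5 = -6336/35 + 98*π.
||u||_{H^1}^2 = (-704/35 + 17*π/2) + (-6336/35 + 98*π) = -1408/7 + 213*π/2.


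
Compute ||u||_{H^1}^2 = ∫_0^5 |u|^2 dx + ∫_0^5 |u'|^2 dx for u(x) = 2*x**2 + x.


||u||_{H^1}^2 = 11815/3

The H^1 norm (squared) on an interval (0, L) is
  ||u||_{H^1}^2 = ∫_0^L u(x)^2 dx + ∫_0^L u'(x)^2 dx.
Compute u'(x) = 4*x + 1.
Then u(x)^2 = 4*x**4 + 4*x**3 + x**2 and u'(x)^2 = 16*x**2 + 8*x + 1.
Integrate each monomial from 0 to 5 using ∫_0^5 c·x^n dx = c·5^(n+1)/(n+1):
  ∫_0^5 u(x)^2 dx = ∫_0^5 (4*x^4 + 4*x^3 + x^2) dx. Term by term:
    ∫_0^5 4*x^4 dx = 2500;  ∫_0^5 4*x^3 dx = 625;  ∫_0^5 x^2 dx = 125/3.
  Sum: 2500 + 625 + 125/3 = 9500/3.
  ∫_0^5 u'(x)^2 dx = ∫_0^5 (16*x^2 + 8*x + 1) dx. Term by term:
    ∫_0^5 16*x^2 dx = 2000/3;  ∫_0^5 8*x dx = 100;  ∫_0^5 1 dx = 5.
  Sum: 2000/3 + 100 + 5 = 2315/3.
Adding: ||u||_{H^1}^2 = 9500/3 + 2315/3 = 11815/3.


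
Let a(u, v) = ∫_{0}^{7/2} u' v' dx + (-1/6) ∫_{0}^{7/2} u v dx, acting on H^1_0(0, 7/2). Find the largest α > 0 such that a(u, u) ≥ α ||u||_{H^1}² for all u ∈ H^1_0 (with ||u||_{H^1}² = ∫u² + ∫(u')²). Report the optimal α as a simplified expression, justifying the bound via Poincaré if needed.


α = (-49 + 24*π^2)/(6*(4*π^2 + 49))

Coercivity of a(·,·) on H^1_0(0, 7/2) means a(u, u) ≥ α ||u||_{H^1}² for every u ∈ H^1_0.
The interval has length L = 7/2, and Poincaré/coercivity depend only on L. Here a(u, u) = ∫(u')² + (-1/6)·∫u².
Here c = -1/6 < 0 with |c| < (π/L)² = 4*π^2/49, so coercivity still holds. The condition a(u,u) ≥ α||u||_{H^1}² reads (1−α)∫(u')² ≥ (α−c)∫u². Any admissible α is ≤ 1 (rapidly oscillating u have ∫u²/∫(u')² → 0), and α = 1 would force 0 ≥ (1−c)∫u², impossible since c < 1; so 1−α > 0. By the sharp Poincaré inequality on H^1_0 of an interval of length L, ∫(u')² ≥ (π/L)²∫u² with equality for the first sine mode sin(π(x−x₀)/L) (x₀ the left endpoint), so the inequality holds for all u iff (1−α)(π/L)² ≥ α − c, i.e. α ≤ ((π/L)² + c)/((π/L)² + 1) = (1 + c(L/π)²)/(1 + (L/π)²). (Direct route, valid since c ≤ 0: Poincaré gives c∫u² ≥ c(L/π)²∫(u')², so a(u,u) ≥ (1 + c(L/π)²)∫(u')², while ||u||_{H^1}² ≤ (1 + (L/π)²)∫(u')²; dividing yields the same α.) With (π/L)² = 4*π^2/49 and c = -1/6, the largest admissible constant is α = ((π/L)² + c)/((π/L)² + 1).
Simplifying, α = (-49 + 24*π^2)/(6*(4*π^2 + 49)).


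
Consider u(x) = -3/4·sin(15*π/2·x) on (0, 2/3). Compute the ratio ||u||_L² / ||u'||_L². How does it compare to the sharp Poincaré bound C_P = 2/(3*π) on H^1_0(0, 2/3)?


||u||_L² / ||u'||_L² = 2/(15*π) < C_P = 2/(3*π).

u(x) = -3/4·sin(15*π/2·x), so u'(x) = -45*π*cos(15*π*x/2)/8.
Writing u(x) = A·sin(kπx/L) with A = -3/4 and k = 5, use ∫_0^L sin²(kπx/L) dx = L/2 and ∫_0^L cos²(kπx/L) dx = L/2.
u² = 9/16·sin²(15*π/2·x) and (u')² = 2025*π^2/64·cos²(15*π/2·x), and each of sin², cos² integrates to L/2 = 1/3 over (0, 2/3).
∫_0^2/3 u² dx = 3/16, so ||u||_L² = sqrt(3)/4.
∫_0^2/3 (u')² dx = 675*π^2/64, so ||u'||_L² = 15*sqrt(3)*π/8.
Ratio ||u||_L² / ||u'||_L² = 2/(15*π).
Sharp Poincaré constant on H^1_0(0, 2/3) is C_P = L/π = 2/(3*π), achieved by sin(3*π/2·x).
This is the k = 5 harmonic; the ratio L/(kπ) is strictly less than C_P = L/π, consistent with the sharp inequality ||u||_L² ≤ C_P ||u'||_L².


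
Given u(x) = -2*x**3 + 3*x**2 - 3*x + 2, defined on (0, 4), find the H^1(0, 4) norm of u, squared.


||u||_{H^1}^2 = 287836/35

The H^1 norm (squared) on an interval (0, L) is
  ||u||_{H^1}^2 = ∫_0^L u(x)^2 dx + ∫_0^L u'(x)^2 dx.
Compute u'(x) = -6*x**2 + 6*x - 3.
Then u(x)^2 = 4*x**6 - 12*x**5 + 21*x**4 - 26*x**3 + 21*x**2 - 12*x + 4 and u'(x)^2 = 36*x**4 - 72*x**3 + 72*x**2 - 36*x + 9.
Integrate each monomial from 0 to 4 using ∫_0^4 c·x^n dx = c·4^(n+1)/(n+1):
  ∫_0^4 u(x)^2 dx = ∫_0^4 (4*x^6 - 12*x^5 + 21*x^4 - 26*x^3 + 21*x^2 - 12*x + 4) dx. Term by term:
    ∫_0^4 4*x^6 dx = 65536/7;  ∫_0^4 -12*x^5 dx = -8192;  ∫_0^4 21*x^4 dx = 21504/5;
    ∫_0^4 -26*x^3 dx = -1664;  ∫_0^4 21*x^2 dx = 448;  ∫_0^4 -12*x dx = -96;
    ∫_0^4 4 dx = 16.
  Sum: 65536/7 − 8192 + 21504/5 − 1664 + 448 − 96 + 16 = 146128/35.
  ∫_0^4 u'(x)^2 dx = ∫_0^4 (36*x^4 - 72*x^3 + 72*x^2 - 36*x + 9) dx. Term by term:
    ∫_0^4 36*x^4 dx = 36864/5;  ∫_0^4 -72*x^3 dx = -4608;  ∫_0^4 72*x^2 dx = 1536;
    ∫_0^4 -36*x dx = -288;  ∫_0^4 9 dx = 36.
  Sum: 36864/5 − 4608 + 1536 − 288 + 36 = 20244/5.
Adding: ||u||_{H^1}^2 = 146128/35 + 20244/5 = 287836/35.
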